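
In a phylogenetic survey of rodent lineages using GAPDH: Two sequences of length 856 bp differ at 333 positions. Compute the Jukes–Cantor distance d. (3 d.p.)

p = 333/856 ≈ 0.389019.
d = −(3/4) ln(1 − 4p/3) = −0.75 ln(1 − 0.518692) = −0.75 ln(0.481308)
  = −0.75 × (-0.731248) = 0.548436 substitutions/site.

0.548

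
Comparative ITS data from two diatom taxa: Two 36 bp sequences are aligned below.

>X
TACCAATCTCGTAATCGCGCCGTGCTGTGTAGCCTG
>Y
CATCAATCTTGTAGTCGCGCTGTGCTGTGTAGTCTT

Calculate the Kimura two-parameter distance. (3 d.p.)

Of 36 sites, 6 differences are transitions and 1 are transversions, so P = 6/36 ≈ 0.166667 and Q = 1/36 ≈ 0.027778.
Under the Kimura two-parameter model, d = −½ ln(1 − 2P − Q) − ¼ ln(1 − 2Q).
1 − 2P − Q = 0.638888, giving −½ ln(0.638888) = 0.224013.
1 − 2Q = 0.944444, giving −¼ ln(0.944444) = 0.014290.
d = 0.224013 + 0.014290 = 0.238303.

0.238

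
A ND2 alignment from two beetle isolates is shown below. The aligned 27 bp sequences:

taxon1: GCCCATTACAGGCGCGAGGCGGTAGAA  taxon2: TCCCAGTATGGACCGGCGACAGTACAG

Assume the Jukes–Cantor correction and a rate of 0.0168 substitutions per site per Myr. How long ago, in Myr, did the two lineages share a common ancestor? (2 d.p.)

The sequences differ at 12 of 27 sites, so p = 12/27 ≈ 0.444444.
d = −(3/4) ln(1 − 4p/3) = −0.75 ln(1 − 0.592592) = −0.75 ln(0.407408)
  = −0.75 × (-0.897940) = 0.673455 substitutions/site.
Under a molecular clock d = 2μt, so t = d/(2μ) = 0.673455 / (2 × 0.0168) = 20.04 Myr.

20.04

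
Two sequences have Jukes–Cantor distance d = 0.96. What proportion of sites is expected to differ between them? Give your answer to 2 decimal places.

p = (3/4)(1 − e^(−4d/3)) = 0.75 × (1 − e^(-1.28)) = 0.75 × (1 − 0.278037) = 0.541472.

0.54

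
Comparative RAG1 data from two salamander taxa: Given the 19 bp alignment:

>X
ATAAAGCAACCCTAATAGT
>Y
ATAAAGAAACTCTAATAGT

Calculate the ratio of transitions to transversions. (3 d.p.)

Transitions are A↔G and C↔T; transversions are all other mismatches.
Transitions: 1. Transversions: 1.
R = 1/1 = 1.000.

1.000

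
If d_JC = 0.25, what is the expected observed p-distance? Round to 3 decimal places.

p = (3/4)(1 − e^(−4d/3)) = 0.75 × (1 − e^(-0.333333)) = 0.75 × (1 − 0.716532) = 0.212601.

0.213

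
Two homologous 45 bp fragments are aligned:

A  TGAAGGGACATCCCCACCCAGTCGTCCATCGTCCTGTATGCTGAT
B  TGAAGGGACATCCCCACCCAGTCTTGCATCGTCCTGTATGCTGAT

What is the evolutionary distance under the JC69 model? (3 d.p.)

0.046

The sequences differ at 2 of 45 sites (24, 26), so p = 2/45 ≈ 0.044444.
d = −(3/4) ln(1 − 4p/3) = −0.75 ln(1 − 0.059259) = −0.75 ln(0.940741)
  = −0.75 × (-0.061087) = 0.045815 substitutions/site.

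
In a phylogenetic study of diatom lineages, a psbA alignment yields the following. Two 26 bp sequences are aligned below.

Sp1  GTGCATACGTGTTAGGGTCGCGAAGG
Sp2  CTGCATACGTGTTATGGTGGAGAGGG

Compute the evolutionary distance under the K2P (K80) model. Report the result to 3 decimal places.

0.223

Of 26 sites, 1 differences are transitions and 4 are transversions, so P = 1/26 ≈ 0.038462 and Q = 4/26 ≈ 0.153846.
Under the Kimura two-parameter model, d = −½ ln(1 − 2P − Q) − ¼ ln(1 − 2Q).
1 − 2P − Q = 0.76923, giving −½ ln(0.76923) = 0.131183.
1 − 2Q = 0.692308, giving −¼ ln(0.692308) = 0.091931.
d = 0.131183 + 0.091931 = 0.223114.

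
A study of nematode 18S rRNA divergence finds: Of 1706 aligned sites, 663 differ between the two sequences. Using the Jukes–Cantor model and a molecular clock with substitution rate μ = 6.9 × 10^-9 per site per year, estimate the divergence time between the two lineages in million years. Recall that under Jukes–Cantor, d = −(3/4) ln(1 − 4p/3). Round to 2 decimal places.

p = 663/1706 ≈ 0.388628.
d = −(3/4) ln(1 − 4p/3) = −0.75 ln(1 − 0.518171) = −0.75 ln(0.481829)
  = −0.75 × (-0.730166) = 0.547625 substitutions/site.
Under a molecular clock d = 2μt, so t = d/(2μ) = 0.547625 / (2 × 6.9 × 10^-9) = 39.68 million years.

39.68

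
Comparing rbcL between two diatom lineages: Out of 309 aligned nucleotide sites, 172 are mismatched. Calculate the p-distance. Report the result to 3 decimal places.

p = 172/309 = 0.556634… ≈ 0.557 (to 3 d.p.).

0.557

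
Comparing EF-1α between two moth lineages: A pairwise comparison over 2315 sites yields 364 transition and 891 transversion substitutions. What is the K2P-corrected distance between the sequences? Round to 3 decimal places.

0.968

P = 364/2315 ≈ 0.157235 and Q = 891/2315 ≈ 0.384881.
Under the Kimura two-parameter model, d = −½ ln(1 − 2P − Q) − ¼ ln(1 − 2Q).
1 − 2P − Q = 0.300649, giving −½ ln(0.300649) = 0.600906.
1 − 2Q = 0.230238, giving −¼ ln(0.230238) = 0.367160.
d = 0.600906 + 0.367160 = 0.968066.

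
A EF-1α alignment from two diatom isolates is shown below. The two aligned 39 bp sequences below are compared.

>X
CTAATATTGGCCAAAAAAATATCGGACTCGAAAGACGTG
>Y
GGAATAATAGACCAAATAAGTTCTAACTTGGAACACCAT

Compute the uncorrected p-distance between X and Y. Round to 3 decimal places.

The sequences differ at 17 of 39 positions.
p = 17/39 = 0.435897… ≈ 0.436 (to 3 d.p.).

0.436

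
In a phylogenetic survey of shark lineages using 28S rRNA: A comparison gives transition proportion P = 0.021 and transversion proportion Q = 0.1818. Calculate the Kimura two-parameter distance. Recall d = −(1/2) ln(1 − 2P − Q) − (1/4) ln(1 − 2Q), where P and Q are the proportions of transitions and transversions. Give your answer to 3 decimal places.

0.240

Under the Kimura two-parameter model, d = −½ ln(1 − 2P − Q) − ¼ ln(1 − 2Q).
1 − 2P − Q = 0.7762, giving −½ ln(0.7762) = 0.126673.
1 − 2Q = 0.6364, giving −¼ ln(0.6364) = 0.112982.
d = 0.126673 + 0.112982 = 0.239655.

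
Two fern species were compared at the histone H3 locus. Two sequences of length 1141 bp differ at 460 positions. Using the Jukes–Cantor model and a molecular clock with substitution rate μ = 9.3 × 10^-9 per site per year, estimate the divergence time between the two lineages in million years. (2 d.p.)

p = 460/1141 ≈ 0.403155.
d = −(3/4) ln(1 − 4p/3) = −0.75 ln(1 − 0.53754) = −0.75 ln(0.46246)
  = −0.75 × (-0.771195) = 0.578396 substitutions/site.
Under a molecular clock d = 2μt, so t = d/(2μ) = 0.578396 / (2 × 9.3 × 10^-9) = 31.10 million years.

31.10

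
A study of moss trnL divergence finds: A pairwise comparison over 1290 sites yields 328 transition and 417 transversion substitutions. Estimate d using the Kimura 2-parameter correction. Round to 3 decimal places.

P = 328/1290 ≈ 0.254264 and Q = 417/1290 ≈ 0.323256.
Under the Kimura two-parameter model, d = −½ ln(1 − 2P − Q) − ¼ ln(1 − 2Q).
1 − 2P − Q = 0.168216, giving −½ ln(0.168216) = 0.891253.
1 − 2Q = 0.353488, giving −¼ ln(0.353488) = 0.259976.
d = 0.891253 + 0.259976 = 1.151229.

1.151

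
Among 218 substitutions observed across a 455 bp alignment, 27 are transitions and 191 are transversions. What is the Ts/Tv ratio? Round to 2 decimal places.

0.14

R = 27/191 = 0.141361… ≈ 0.14 (to 2 d.p.).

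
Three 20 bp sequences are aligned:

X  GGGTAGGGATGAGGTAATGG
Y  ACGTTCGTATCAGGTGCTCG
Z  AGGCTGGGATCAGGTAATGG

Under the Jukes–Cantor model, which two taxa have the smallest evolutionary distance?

X and Z

X–Y: 9/20 differ, p = 0.450, d = 0.687.
X–Z: 4/20 differ, p = 0.200, d = 0.233.
Y–Z: 7/20 differ, p = 0.350, d = 0.471.
The smallest distance is between X and Z.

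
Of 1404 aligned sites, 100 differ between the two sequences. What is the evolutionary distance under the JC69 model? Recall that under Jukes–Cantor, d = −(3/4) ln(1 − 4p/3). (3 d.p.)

p = 100/1404 ≈ 0.071225.
d = −(3/4) ln(1 − 4p/3) = −0.75 ln(1 − 0.094967) = −0.75 ln(0.905033)
  = −0.75 × (-0.099784) = 0.074838 substitutions/site.

0.075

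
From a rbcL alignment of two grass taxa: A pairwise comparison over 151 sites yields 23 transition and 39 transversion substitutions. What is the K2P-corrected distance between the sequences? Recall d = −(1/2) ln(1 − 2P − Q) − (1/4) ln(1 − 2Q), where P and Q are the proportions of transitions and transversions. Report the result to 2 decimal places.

0.60

P = 23/151 ≈ 0.152318 and Q = 39/151 ≈ 0.258278.
Under the Kimura two-parameter model, d = −½ ln(1 − 2P − Q) − ¼ ln(1 − 2Q).
1 − 2P − Q = 0.437086, giving −½ ln(0.437086) = 0.413813.
1 − 2Q = 0.483444, giving −¼ ln(0.483444) = 0.181705.
d = 0.413813 + 0.181705 = 0.595518.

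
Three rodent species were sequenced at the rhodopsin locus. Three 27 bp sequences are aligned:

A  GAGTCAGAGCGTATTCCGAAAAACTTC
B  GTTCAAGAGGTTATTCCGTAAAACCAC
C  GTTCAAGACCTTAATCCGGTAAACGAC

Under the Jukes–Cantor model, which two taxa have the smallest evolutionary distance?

B and C

A–B: 9/27 differ, p = 0.333, d = 0.441.
A–C: 11/27 differ, p = 0.407, d = 0.588.
B–C: 6/27 differ, p = 0.222, d = 0.264.
The smallest distance is between B and C.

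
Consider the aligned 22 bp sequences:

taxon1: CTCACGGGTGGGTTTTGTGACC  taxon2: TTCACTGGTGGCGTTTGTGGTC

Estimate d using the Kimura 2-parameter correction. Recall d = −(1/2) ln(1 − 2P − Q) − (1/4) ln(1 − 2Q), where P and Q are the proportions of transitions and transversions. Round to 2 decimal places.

Of 22 sites, 3 differences are transitions and 3 are transversions, so P = 3/22 ≈ 0.136364 and Q = 3/22 ≈ 0.136364.
Under the Kimura two-parameter model, d = −½ ln(1 − 2P − Q) − ¼ ln(1 − 2Q).
1 − 2P − Q = 0.590908, giving −½ ln(0.590908) = 0.263047.
1 − 2Q = 0.727272, giving −¼ ln(0.727272) = 0.079614.
d = 0.263047 + 0.079614 = 0.342661.

0.34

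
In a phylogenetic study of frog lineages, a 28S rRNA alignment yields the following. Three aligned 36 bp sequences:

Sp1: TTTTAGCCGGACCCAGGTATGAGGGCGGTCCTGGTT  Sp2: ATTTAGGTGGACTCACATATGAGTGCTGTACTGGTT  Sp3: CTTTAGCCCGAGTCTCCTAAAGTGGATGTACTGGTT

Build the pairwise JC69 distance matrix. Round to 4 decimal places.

Sp1–Sp2: 9/36 sites differ → p = 0.25, d = −0.75 ln(1 − 0.333333) = 0.304098 ≈ 0.3041.
Sp1–Sp3: 14/36 sites differ → p ≈ 0.388889, d = −0.75 ln(1 − 0.518519) = 0.548166 ≈ 0.5482.
Sp2–Sp3: 13/36 sites differ → p ≈ 0.361111, d = −0.75 ln(1 − 0.481481) = 0.492584 ≈ 0.4926.

d(Sp1,Sp2) = 0.3041, d(Sp1,Sp3) = 0.5482, d(Sp2,Sp3) = 0.4926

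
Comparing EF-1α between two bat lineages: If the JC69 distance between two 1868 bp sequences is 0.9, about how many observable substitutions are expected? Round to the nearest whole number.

979

Invert JC69: p = (3/4)(1 − e^(−4d/3)) = 0.75 × (1 − e^(-1.2)) = 0.75 × (1 − 0.301194) = 0.524105.
Expected differing sites = pL ≈ 0.524105 × 1868 = 979.02814 ≈ 979.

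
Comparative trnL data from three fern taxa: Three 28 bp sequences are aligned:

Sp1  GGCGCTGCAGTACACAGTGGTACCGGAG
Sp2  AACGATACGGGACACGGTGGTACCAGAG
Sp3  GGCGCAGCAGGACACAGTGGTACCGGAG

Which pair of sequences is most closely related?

Sp1 and Sp3

Sp1–Sp2: 8/28 differ, p = 0.286, d = 0.360.
Sp1–Sp3: 2/28 differ, p = 0.071, d = 0.075.
Sp2–Sp3: 8/28 differ, p = 0.286, d = 0.360.
The smallest distance is between Sp1 and Sp3.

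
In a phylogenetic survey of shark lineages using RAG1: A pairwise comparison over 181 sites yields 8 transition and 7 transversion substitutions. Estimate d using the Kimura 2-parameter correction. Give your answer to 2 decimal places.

P = 8/181 ≈ 0.044199 and Q = 7/181 ≈ 0.038674.
Under the Kimura two-parameter model, d = −½ ln(1 − 2P − Q) − ¼ ln(1 − 2Q).
1 − 2P − Q = 0.872928, giving −½ ln(0.872928) = 0.067951.
1 − 2Q = 0.922652, giving −¼ ln(0.922652) = 0.020126.
d = 0.067951 + 0.020126 = 0.088077.

0.09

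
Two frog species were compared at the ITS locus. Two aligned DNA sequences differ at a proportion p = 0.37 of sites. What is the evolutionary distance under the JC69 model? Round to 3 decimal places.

0.510

d = −(3/4) ln(1 − 4p/3) = −0.75 ln(1 − 0.493333) = −0.75 ln(0.506667)
  = −0.75 × (-0.679901) = 0.509926 substitutions/site.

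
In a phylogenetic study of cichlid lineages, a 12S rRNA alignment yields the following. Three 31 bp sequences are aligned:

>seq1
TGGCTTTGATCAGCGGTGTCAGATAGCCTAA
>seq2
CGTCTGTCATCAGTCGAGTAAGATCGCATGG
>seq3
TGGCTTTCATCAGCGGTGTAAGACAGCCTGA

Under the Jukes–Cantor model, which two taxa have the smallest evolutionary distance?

seq1–seq2: 12/31 differ, p = 0.387, d = 0.544.
seq1–seq3: 4/31 differ, p = 0.129, d = 0.142.
seq2–seq3: 10/31 differ, p = 0.323, d = 0.422.
The smallest distance is between seq1 and seq3.

seq1 and seq3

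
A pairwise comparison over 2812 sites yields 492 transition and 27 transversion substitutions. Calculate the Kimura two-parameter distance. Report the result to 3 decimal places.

0.228

P = 492/2812 ≈ 0.174964 and Q = 27/2812 ≈ 0.009602.
Under the Kimura two-parameter model, d = −½ ln(1 − 2P − Q) − ¼ ln(1 − 2Q).
1 − 2P − Q = 0.64047, giving −½ ln(0.64047) = 0.222776.
1 − 2Q = 0.980796, giving −¼ ln(0.980796) = 0.004848.
d = 0.222776 + 0.004848 = 0.227624.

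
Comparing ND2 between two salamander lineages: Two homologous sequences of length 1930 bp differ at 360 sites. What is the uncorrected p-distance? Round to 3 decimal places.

0.187

p = 360/1930 = 0.186528… ≈ 0.187 (to 3 d.p.).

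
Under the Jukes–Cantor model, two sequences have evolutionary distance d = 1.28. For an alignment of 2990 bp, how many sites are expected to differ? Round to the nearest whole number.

Invert JC69: p = (3/4)(1 − e^(−4d/3)) = 0.75 × (1 − e^(-1.706667)) = 0.75 × (1 − 0.181470) = 0.613898.
Expected differing sites = pL ≈ 0.613898 × 2990 = 1835.55502 ≈ 1836.

1836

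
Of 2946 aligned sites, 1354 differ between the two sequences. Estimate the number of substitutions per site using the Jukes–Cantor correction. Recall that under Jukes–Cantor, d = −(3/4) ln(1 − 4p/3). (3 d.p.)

0.712

p = 1354/2946 ≈ 0.459606.
d = −(3/4) ln(1 − 4p/3) = −0.75 ln(1 − 0.612808) = −0.75 ln(0.387192)
  = −0.75 × (-0.948835) = 0.711626 substitutions/site.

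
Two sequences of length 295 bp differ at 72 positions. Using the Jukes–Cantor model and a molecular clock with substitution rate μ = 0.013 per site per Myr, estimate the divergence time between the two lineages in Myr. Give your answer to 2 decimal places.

11.36

p = 72/295 ≈ 0.244068.
d = −(3/4) ln(1 − 4p/3) = −0.75 ln(1 − 0.325424) = −0.75 ln(0.674576)
  = −0.75 × (-0.393671) = 0.295253 substitutions/site.
Under a molecular clock d = 2μt, so t = d/(2μ) = 0.295253 / (2 × 0.013) = 11.36 Myr.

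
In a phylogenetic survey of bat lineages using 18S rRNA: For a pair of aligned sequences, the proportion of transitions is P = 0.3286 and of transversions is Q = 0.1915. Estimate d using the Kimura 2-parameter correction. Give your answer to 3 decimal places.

1.065

Under the Kimura two-parameter model, d = −½ ln(1 − 2P − Q) − ¼ ln(1 − 2Q).
1 − 2P − Q = 0.1513, giving −½ ln(0.1513) = 0.944245.
1 − 2Q = 0.617, giving −¼ ln(0.617) = 0.120722.
d = 0.944245 + 0.120722 = 1.064967.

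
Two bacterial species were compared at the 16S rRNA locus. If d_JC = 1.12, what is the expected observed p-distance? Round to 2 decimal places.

0.58

p = (3/4)(1 − e^(−4d/3)) = 0.75 × (1 − e^(-1.493333)) = 0.75 × (1 − 0.224623) = 0.581533.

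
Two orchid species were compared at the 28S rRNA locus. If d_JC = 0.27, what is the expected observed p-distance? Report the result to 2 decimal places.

0.23

p = (3/4)(1 − e^(−4d/3)) = 0.75 × (1 − e^(-0.36)) = 0.75 × (1 − 0.697676) = 0.226743.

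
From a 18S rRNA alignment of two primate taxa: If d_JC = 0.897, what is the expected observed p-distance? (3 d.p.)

p = (3/4)(1 − e^(−4d/3)) = 0.75 × (1 − e^(-1.196)) = 0.75 × (1 − 0.302401) = 0.523199.

0.523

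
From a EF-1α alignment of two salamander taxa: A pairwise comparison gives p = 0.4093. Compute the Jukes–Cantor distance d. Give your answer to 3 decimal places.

0.592

d = −(3/4) ln(1 − 4p/3) = −0.75 ln(1 − 0.545733) = −0.75 ln(0.454267)
  = −0.75 × (-0.789070) = 0.591803 substitutions/site.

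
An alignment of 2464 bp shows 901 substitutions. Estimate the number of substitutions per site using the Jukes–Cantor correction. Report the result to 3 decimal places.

p = 901/2464 ≈ 0.365666.
d = −(3/4) ln(1 − 4p/3) = −0.75 ln(1 − 0.487555) = −0.75 ln(0.512445)
  = −0.75 × (-0.668562) = 0.501422 substitutions/site.

0.501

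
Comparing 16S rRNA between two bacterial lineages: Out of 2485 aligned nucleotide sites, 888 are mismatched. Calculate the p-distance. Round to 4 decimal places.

p = 888/2485 = 0.357344… ≈ 0.3573 (to 4 d.p.).

0.3573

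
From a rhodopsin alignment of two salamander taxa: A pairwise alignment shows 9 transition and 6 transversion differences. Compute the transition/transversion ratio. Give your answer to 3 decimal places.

1.500

R = 9/6 = 1.500.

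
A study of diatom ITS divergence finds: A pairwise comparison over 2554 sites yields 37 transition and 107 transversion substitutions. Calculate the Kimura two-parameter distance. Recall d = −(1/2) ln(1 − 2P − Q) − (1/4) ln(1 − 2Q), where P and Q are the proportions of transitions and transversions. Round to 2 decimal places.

0.06

P = 37/2554 ≈ 0.014487 and Q = 107/2554 ≈ 0.041895.
Under the Kimura two-parameter model, d = −½ ln(1 − 2P − Q) − ¼ ln(1 − 2Q).
1 − 2P − Q = 0.929131, giving −½ ln(0.929131) = 0.036753.
1 − 2Q = 0.91621, giving −¼ ln(0.91621) = 0.021877.
d = 0.036753 + 0.021877 = 0.058630.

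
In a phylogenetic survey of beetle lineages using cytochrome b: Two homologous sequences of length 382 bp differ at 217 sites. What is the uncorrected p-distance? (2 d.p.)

0.57

p = 217/382 = 0.568062… ≈ 0.57 (to 2 d.p.).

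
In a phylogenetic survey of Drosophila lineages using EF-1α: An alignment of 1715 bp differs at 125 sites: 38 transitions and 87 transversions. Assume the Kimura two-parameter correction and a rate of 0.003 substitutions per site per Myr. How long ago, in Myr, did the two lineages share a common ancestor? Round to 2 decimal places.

12.78

P = 38/1715 ≈ 0.022157 and Q = 87/1715 ≈ 0.050729.
Under the Kimura two-parameter model, d = −½ ln(1 − 2P − Q) − ¼ ln(1 − 2Q).
1 − 2P − Q = 0.904957, giving −½ ln(0.904957) = 0.049934.
1 − 2Q = 0.898542, giving −¼ ln(0.898542) = 0.026745.
d = 0.049934 + 0.026745 = 0.076679.
Under a molecular clock d = 2μt, so t = d/(2μ) = 0.076679 / (2 × 0.003) = 12.78 Myr.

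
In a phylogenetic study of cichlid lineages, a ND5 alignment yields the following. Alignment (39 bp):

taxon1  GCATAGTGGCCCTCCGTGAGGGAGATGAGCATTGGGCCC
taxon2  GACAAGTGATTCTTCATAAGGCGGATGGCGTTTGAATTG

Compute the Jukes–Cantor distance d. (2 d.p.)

The sequences differ at 20 of 39 sites, so p = 20/39 ≈ 0.512821.
d = −(3/4) ln(1 − 4p/3) = −0.75 ln(1 − 0.683761) = −0.75 ln(0.316239)
  = −0.75 × (-1.151257) = 0.863443 substitutions/site.

0.86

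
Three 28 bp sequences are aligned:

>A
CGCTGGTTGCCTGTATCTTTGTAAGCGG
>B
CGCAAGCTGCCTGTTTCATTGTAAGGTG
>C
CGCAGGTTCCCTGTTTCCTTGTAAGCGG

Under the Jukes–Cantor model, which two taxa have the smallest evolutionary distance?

A–B: 7/28 differ, p = 0.250, d = 0.304.
A–C: 4/28 differ, p = 0.143, d = 0.158.
B–C: 6/28 differ, p = 0.214, d = 0.252.
The smallest distance is between A and C.

A and C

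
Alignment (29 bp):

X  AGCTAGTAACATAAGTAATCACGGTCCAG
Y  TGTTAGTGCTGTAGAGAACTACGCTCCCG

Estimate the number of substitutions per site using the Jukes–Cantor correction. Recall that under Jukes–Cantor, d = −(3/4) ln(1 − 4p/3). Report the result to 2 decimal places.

0.68

The sequences differ at 13 of 29 sites, so p = 13/29 ≈ 0.448276.
d = −(3/4) ln(1 − 4p/3) = −0.75 ln(1 − 0.597701) = −0.75 ln(0.402299)
  = −0.75 × (-0.910560) = 0.682920 substitutions/site.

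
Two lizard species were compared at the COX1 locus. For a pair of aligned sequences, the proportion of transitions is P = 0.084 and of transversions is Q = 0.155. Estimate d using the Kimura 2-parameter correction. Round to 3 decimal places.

0.288

Under the Kimura two-parameter model, d = −½ ln(1 − 2P − Q) − ¼ ln(1 − 2Q).
1 − 2P − Q = 0.677, giving −½ ln(0.677) = 0.195042.
1 − 2Q = 0.69, giving −¼ ln(0.69) = 0.092766.
d = 0.195042 + 0.092766 = 0.287808.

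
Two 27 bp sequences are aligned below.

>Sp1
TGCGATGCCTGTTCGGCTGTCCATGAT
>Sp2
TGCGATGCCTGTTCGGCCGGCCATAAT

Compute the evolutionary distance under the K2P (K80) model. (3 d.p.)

Of 27 sites, 2 differences are transitions and 1 are transversions, so P = 2/27 ≈ 0.074074 and Q = 1/27 ≈ 0.037037.
Under the Kimura two-parameter model, d = −½ ln(1 − 2P − Q) − ¼ ln(1 − 2Q).
1 − 2P − Q = 0.814815, giving −½ ln(0.814815) = 0.102397.
1 − 2Q = 0.925926, giving −¼ ln(0.925926) = 0.019240.
d = 0.102397 + 0.019240 = 0.121637.

0.122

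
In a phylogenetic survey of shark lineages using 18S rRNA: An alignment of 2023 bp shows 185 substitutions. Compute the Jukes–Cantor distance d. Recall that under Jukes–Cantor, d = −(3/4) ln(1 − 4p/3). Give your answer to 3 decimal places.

p = 185/2023 ≈ 0.091448.
d = −(3/4) ln(1 − 4p/3) = −0.75 ln(1 − 0.121931) = −0.75 ln(0.878069)
  = −0.75 × (-0.130030) = 0.097523 substitutions/site.

0.098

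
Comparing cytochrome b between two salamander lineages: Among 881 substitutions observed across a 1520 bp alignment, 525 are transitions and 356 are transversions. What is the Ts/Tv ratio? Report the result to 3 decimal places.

R = 525/356 = 1.474719… ≈ 1.475 (to 3 d.p.).

1.475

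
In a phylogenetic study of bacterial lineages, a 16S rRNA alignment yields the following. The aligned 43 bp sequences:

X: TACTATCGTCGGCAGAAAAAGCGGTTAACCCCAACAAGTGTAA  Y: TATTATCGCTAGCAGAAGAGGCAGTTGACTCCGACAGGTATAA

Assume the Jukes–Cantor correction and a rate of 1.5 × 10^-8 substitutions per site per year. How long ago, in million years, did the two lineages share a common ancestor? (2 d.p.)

The sequences differ at 12 of 43 sites, so p = 12/43 ≈ 0.27907.
d = −(3/4) ln(1 − 4p/3) = −0.75 ln(1 − 0.372093) = −0.75 ln(0.627907)
  = −0.75 × (-0.465363) = 0.349022 substitutions/site.
Under a molecular clock d = 2μt, so t = d/(2μ) = 0.349022 / (2 × 1.5 × 10^-8) = 11.63 million years.

11.63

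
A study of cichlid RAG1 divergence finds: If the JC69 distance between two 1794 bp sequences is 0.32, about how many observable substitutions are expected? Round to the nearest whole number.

Invert JC69: p = (3/4)(1 − e^(−4d/3)) = 0.75 × (1 − e^(-0.426667)) = 0.75 × (1 − 0.652681) = 0.260489.
Expected differing sites = pL ≈ 0.260489 × 1794 = 467.317266 ≈ 467.

467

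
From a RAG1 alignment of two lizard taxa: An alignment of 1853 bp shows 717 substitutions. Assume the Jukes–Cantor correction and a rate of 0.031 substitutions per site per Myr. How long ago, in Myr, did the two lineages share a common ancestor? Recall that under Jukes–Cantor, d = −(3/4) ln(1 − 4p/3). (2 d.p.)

8.78

p = 717/1853 ≈ 0.38694.
d = −(3/4) ln(1 − 4p/3) = −0.75 ln(1 − 0.51592) = −0.75 ln(0.48408)
  = −0.75 × (-0.725505) = 0.544129 substitutions/site.
Under a molecular clock d = 2μt, so t = d/(2μ) = 0.544129 / (2 × 0.031) = 8.78 Myr.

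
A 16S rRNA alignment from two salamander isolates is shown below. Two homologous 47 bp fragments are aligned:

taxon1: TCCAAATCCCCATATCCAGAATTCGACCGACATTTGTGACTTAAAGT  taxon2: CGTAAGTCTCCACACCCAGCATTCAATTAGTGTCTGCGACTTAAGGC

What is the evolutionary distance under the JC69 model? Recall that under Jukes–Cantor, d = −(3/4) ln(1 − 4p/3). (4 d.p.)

0.5808

The sequences differ at 19 of 47 sites, so p = 19/47 ≈ 0.404255.
d = −(3/4) ln(1 − 4p/3) = −0.75 ln(1 − 0.539007) = −0.75 ln(0.460993)
  = −0.75 × (-0.774372) = 0.580779 substitutions/site.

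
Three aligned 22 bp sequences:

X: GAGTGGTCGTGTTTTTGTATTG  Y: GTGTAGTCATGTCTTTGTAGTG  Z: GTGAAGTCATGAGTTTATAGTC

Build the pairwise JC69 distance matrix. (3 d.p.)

d(X,Y) = 0.271, d(X,Z) = 0.591, d(Y,Z) = 0.271

X–Y: 5/22 sites differ → p ≈ 0.227273, d = −0.75 ln(1 − 0.303031) = 0.270761 ≈ 0.271.
X–Z: 9/22 sites differ → p ≈ 0.409091, d = −0.75 ln(1 − 0.545455) = 0.591344 ≈ 0.591.
Y–Z: 5/22 sites differ → p ≈ 0.227273, d = −0.75 ln(1 − 0.303031) = 0.270761 ≈ 0.271.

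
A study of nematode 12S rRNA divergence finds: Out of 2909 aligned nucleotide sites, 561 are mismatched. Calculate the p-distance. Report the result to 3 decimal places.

p = 561/2909 = 0.192849… ≈ 0.193 (to 3 d.p.).

0.193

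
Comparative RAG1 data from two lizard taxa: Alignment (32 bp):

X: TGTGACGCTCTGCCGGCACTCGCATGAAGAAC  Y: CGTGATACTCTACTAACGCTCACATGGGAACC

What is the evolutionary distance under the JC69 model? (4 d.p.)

The sequences differ at 13 of 32 sites, so p = 13/32 = 0.40625.
d = −(3/4) ln(1 − 4p/3) = −0.75 ln(1 − 0.541667) = −0.75 ln(0.458333)
  = −0.75 × (-0.780159) = 0.585119 substitutions/site.

0.5851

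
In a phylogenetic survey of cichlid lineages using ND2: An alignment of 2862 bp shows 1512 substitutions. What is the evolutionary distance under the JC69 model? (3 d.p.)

0.914

p = 1512/2862 ≈ 0.528302.
d = −(3/4) ln(1 − 4p/3) = −0.75 ln(1 − 0.704403) = −0.75 ln(0.295597)
  = −0.75 × (-1.218758) = 0.914069 substitutions/site.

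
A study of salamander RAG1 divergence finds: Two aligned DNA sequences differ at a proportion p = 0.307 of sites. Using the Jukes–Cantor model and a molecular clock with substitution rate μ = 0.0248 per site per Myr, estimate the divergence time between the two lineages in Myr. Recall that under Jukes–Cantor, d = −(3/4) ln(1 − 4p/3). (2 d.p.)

d = −(3/4) ln(1 − 4p/3) = −0.75 ln(1 − 0.409333) = −0.75 ln(0.590667)
  = −0.75 × (-0.526503) = 0.394877 substitutions/site.
Under a molecular clock d = 2μt, so t = d/(2μ) = 0.394877 / (2 × 0.0248) = 7.96 Myr.

7.96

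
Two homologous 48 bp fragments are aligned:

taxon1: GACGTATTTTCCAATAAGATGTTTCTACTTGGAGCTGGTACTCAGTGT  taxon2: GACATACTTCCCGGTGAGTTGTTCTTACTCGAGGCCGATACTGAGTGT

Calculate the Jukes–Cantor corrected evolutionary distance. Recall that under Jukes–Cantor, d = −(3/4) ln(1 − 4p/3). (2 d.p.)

0.40

The sequences differ at 15 of 48 sites, so p = 15/48 = 0.3125.
d = −(3/4) ln(1 − 4p/3) = −0.75 ln(1 − 0.416667) = −0.75 ln(0.583333)
  = −0.75 × (-0.538997) = 0.404248 substitutions/site.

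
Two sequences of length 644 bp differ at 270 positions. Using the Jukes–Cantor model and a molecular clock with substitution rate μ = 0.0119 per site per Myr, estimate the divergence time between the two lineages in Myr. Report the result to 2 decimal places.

p = 270/644 ≈ 0.419255.
d = −(3/4) ln(1 − 4p/3) = −0.75 ln(1 − 0.559007) = −0.75 ln(0.440993)
  = −0.75 × (-0.818726) = 0.614045 substitutions/site.
Under a molecular clock d = 2μt, so t = d/(2μ) = 0.614045 / (2 × 0.0119) = 25.80 Myr.

25.80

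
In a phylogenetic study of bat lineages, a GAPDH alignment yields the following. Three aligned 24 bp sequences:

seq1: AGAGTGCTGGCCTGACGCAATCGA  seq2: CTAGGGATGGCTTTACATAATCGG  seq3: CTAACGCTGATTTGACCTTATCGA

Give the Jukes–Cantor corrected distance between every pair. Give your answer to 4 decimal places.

seq1–seq2: 9/24 sites differ → p = 0.375, d = −0.75 ln(1 − 0.5) = 0.519860 ≈ 0.5199.
seq1–seq3: 10/24 sites differ → p ≈ 0.416667, d = −0.75 ln(1 − 0.555556) = 0.608198 ≈ 0.6082.
seq2–seq3: 9/24 sites differ → p = 0.375, d = −0.75 ln(1 − 0.5) = 0.519860 ≈ 0.5199.

d(seq1,seq2) = 0.5199, d(seq1,seq3) = 0.6082, d(seq2,seq3) = 0.5199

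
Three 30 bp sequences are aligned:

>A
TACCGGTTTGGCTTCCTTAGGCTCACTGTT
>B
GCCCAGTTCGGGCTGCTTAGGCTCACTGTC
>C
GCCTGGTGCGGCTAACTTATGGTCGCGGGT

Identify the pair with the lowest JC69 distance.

A and B

A–B: 8/30 differ, p = 0.267, d = 0.330.
A–C: 12/30 differ, p = 0.400, d = 0.572.
B–C: 13/30 differ, p = 0.433, d = 0.647.
The smallest distance is between A and B.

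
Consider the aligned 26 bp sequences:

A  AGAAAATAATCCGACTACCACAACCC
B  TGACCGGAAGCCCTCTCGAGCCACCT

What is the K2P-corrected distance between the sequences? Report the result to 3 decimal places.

Of 26 sites, 3 differences are transitions and 11 are transversions, so P = 3/26 ≈ 0.115385 and Q = 11/26 ≈ 0.423077.
Under the Kimura two-parameter model, d = −½ ln(1 − 2P − Q) − ¼ ln(1 − 2Q).
1 − 2P − Q = 0.346153, giving −½ ln(0.346153) = 0.530437.
1 − 2Q = 0.153846, giving −¼ ln(0.153846) = 0.467951.
d = 0.530437 + 0.467951 = 0.998388.

0.998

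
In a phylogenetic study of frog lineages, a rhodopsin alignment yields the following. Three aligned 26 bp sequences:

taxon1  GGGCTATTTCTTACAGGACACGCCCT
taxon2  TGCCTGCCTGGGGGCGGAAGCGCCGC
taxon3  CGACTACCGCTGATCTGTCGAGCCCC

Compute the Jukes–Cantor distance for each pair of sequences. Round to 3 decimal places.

taxon1–taxon2: 15/26 sites differ → p ≈ 0.576923, d = −0.75 ln(1 − 0.769231) = 1.099754 ≈ 1.100.
taxon1–taxon3: 13/26 sites differ → p = 0.5, d = −0.75 ln(1 − 0.666667) = 0.823960 ≈ 0.824.
taxon2–taxon3: 13/26 sites differ → p = 0.5, d = −0.75 ln(1 − 0.666667) = 0.823960 ≈ 0.824.

d(taxon1,taxon2) = 1.100, d(taxon1,taxon3) = 0.824, d(taxon2,taxon3) = 0.824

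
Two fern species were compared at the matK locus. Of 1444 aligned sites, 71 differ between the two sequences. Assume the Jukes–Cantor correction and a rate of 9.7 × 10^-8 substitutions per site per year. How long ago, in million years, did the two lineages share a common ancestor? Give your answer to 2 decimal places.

p = 71/1444 ≈ 0.049169.
d = −(3/4) ln(1 − 4p/3) = −0.75 ln(1 − 0.065559) = −0.75 ln(0.934441)
  = −0.75 × (-0.067807) = 0.050855 substitutions/site.
Under a molecular clock d = 2μt, so t = d/(2μ) = 0.050855 / (2 × 9.7 × 10^-8) = 0.26 million years.

0.26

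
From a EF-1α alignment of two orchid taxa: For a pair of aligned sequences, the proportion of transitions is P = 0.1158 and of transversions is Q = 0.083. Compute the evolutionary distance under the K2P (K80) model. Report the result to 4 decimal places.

Under the Kimura two-parameter model, d = −½ ln(1 − 2P − Q) − ¼ ln(1 − 2Q).
1 − 2P − Q = 0.6854, giving −½ ln(0.6854) = 0.188876.
1 − 2Q = 0.834, giving −¼ ln(0.834) = 0.045380.
d = 0.188876 + 0.045380 = 0.234256.

0.2343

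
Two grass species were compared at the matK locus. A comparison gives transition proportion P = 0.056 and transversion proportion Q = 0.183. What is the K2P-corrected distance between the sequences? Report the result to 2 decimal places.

0.29

Under the Kimura two-parameter model, d = −½ ln(1 − 2P − Q) − ¼ ln(1 − 2Q).
1 − 2P − Q = 0.705, giving −½ ln(0.705) = 0.174779.
1 − 2Q = 0.634, giving −¼ ln(0.634) = 0.113927.
d = 0.174779 + 0.113927 = 0.288706.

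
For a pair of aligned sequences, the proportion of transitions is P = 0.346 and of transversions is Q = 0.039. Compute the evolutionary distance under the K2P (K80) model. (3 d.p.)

0.677

Under the Kimura two-parameter model, d = −½ ln(1 − 2P − Q) − ¼ ln(1 − 2Q).
1 − 2P − Q = 0.269, giving −½ ln(0.269) = 0.656522.
1 − 2Q = 0.922, giving −¼ ln(0.922) = 0.020303.
d = 0.656522 + 0.020303 = 0.676825.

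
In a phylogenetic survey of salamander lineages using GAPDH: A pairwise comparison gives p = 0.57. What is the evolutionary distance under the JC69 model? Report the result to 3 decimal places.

d = −(3/4) ln(1 − 4p/3) = −0.75 ln(1 − 0.76) = −0.75 ln(0.24)
  = −0.75 × (-1.427116) = 1.070337 substitutions/site.

1.070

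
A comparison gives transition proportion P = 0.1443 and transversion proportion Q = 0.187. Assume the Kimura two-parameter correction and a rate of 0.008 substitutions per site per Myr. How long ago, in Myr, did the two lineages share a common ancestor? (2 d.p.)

27.49

Under the Kimura two-parameter model, d = −½ ln(1 − 2P − Q) − ¼ ln(1 − 2Q).
1 − 2P − Q = 0.5244, giving −½ ln(0.5244) = 0.322750.
1 − 2Q = 0.626, giving −¼ ln(0.626) = 0.117101.
d = 0.322750 + 0.117101 = 0.439851.
Under a molecular clock d = 2μt, so t = d/(2μ) = 0.439851 / (2 × 0.008) = 27.49 Myr.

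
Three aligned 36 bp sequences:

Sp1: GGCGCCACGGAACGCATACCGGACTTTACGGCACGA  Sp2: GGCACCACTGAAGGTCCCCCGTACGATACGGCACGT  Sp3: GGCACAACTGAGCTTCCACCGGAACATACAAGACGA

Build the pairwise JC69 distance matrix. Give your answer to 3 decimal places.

d(Sp1,Sp2) = 0.392, d(Sp1,Sp3) = 0.548, d(Sp2,Sp3) = 0.441

Sp1–Sp2: 11/36 sites differ → p ≈ 0.305556, d = −0.75 ln(1 − 0.407408) = 0.392437 ≈ 0.392.
Sp1–Sp3: 14/36 sites differ → p ≈ 0.388889, d = −0.75 ln(1 − 0.518519) = 0.548166 ≈ 0.548.
Sp2–Sp3: 12/36 sites differ → p ≈ 0.333333, d = −0.75 ln(1 − 0.444444) = 0.440839 ≈ 0.441.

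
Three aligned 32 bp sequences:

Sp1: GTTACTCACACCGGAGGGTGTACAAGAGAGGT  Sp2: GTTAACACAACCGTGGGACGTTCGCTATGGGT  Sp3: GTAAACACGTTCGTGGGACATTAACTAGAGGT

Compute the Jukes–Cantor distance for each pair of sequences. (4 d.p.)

d(Sp1,Sp2) = 0.7356, d(Sp1,Sp3) = 0.9241, d(Sp2,Sp3) = 0.3525

Sp1–Sp2: 15/32 sites differ → p = 0.46875, d = −0.75 ln(1 − 0.625) = 0.735622 ≈ 0.7356.
Sp1–Sp3: 17/32 sites differ → p = 0.53125, d = −0.75 ln(1 − 0.708333) = 0.924107 ≈ 0.9241.
Sp2–Sp3: 9/32 sites differ → p = 0.28125, d = −0.75 ln(1 − 0.375) = 0.352503 ≈ 0.3525.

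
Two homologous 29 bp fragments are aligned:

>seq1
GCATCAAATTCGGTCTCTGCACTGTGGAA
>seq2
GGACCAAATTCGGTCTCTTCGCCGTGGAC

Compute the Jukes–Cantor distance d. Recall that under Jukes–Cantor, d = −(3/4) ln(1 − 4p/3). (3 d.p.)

0.242

The sequences differ at 6 of 29 sites (2, 4, 19, 21, 23, 29), so p = 6/29 ≈ 0.206897.
d = −(3/4) ln(1 − 4p/3) = −0.75 ln(1 − 0.275863) = −0.75 ln(0.724137)
  = −0.75 × (-0.322775) = 0.242081 substitutions/site.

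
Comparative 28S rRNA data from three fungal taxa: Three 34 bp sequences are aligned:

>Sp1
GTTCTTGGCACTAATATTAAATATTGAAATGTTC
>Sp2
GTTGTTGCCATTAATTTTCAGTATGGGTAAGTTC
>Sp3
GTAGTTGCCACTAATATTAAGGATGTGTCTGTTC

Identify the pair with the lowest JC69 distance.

Sp2 and Sp3

Sp1–Sp2: 10/34 differ, p = 0.294, d = 0.373.
Sp1–Sp3: 10/34 differ, p = 0.294, d = 0.373.
Sp2–Sp3: 8/34 differ, p = 0.235, d = 0.282.
The smallest distance is between Sp2 and Sp3.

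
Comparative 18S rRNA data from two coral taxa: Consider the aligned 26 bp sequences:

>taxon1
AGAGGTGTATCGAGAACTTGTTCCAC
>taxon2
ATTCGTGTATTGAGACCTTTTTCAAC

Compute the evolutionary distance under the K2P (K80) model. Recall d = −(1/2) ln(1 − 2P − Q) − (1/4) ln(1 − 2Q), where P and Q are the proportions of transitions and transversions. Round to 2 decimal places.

Of 26 sites, 1 differences are transitions and 6 are transversions, so P = 1/26 ≈ 0.038462 and Q = 6/26 ≈ 0.230769.
Under the Kimura two-parameter model, d = −½ ln(1 − 2P − Q) − ¼ ln(1 − 2Q).
1 − 2P − Q = 0.692307, giving −½ ln(0.692307) = 0.183863.
1 − 2Q = 0.538462, giving −¼ ln(0.538462) = 0.154760.
d = 0.183863 + 0.154760 = 0.338623.

0.34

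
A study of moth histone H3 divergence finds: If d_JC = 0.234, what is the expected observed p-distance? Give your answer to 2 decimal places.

0.20

p = (3/4)(1 − e^(−4d/3)) = 0.75 × (1 − e^(-0.312)) = 0.75 × (1 − 0.731982) = 0.201014.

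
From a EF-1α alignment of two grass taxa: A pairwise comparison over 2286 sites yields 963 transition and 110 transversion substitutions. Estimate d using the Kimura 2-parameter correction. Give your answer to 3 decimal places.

P = 963/2286 ≈ 0.42126 and Q = 110/2286 ≈ 0.048119.
Under the Kimura two-parameter model, d = −½ ln(1 − 2P − Q) − ¼ ln(1 − 2Q).
1 − 2P − Q = 0.109361, giving −½ ln(0.109361) = 1.106550.
1 − 2Q = 0.903762, giving −¼ ln(0.903762) = 0.025297.
d = 1.106550 + 0.025297 = 1.131847.

1.132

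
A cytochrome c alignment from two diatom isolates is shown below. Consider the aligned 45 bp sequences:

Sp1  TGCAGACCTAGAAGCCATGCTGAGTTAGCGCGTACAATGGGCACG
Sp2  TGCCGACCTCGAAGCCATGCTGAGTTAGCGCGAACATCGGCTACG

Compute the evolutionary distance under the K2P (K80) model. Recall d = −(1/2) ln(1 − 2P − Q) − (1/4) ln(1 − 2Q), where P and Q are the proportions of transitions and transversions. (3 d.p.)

0.174

Of 45 sites, 2 differences are transitions and 5 are transversions, so P = 2/45 ≈ 0.044444 and Q = 5/45 ≈ 0.111111.
Under the Kimura two-parameter model, d = −½ ln(1 − 2P − Q) − ¼ ln(1 − 2Q).
1 − 2P − Q = 0.800001, giving −½ ln(0.800001) = 0.111571.
1 − 2Q = 0.777778, giving −¼ ln(0.777778) = 0.062829.
d = 0.111571 + 0.062829 = 0.174400.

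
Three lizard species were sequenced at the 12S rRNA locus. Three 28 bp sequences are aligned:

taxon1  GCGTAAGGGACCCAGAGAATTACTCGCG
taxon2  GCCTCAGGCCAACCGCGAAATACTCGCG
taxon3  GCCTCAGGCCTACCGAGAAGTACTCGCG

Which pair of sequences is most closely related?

taxon1–taxon2: 9/28 differ, p = 0.321, d = 0.420.
taxon1–taxon3: 8/28 differ, p = 0.286, d = 0.360.
taxon2–taxon3: 3/28 differ, p = 0.107, d = 0.116.
The smallest distance is between taxon2 and taxon3.

taxon2 and taxon3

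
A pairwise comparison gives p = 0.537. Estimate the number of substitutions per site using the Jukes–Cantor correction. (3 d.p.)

0.944

d = −(3/4) ln(1 − 4p/3) = −0.75 ln(1 − 0.716) = −0.75 ln(0.284)
  = −0.75 × (-1.258781) = 0.944086 substitutions/site.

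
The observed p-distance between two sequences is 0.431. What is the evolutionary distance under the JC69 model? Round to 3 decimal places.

d = −(3/4) ln(1 − 4p/3) = −0.75 ln(1 − 0.574667) = −0.75 ln(0.425333)
  = −0.75 × (-0.854883) = 0.641162 substitutions/site.

0.641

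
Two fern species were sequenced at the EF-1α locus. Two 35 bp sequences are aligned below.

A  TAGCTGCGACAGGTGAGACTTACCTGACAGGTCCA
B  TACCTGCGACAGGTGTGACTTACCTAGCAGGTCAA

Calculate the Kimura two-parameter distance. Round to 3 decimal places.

Of 35 sites, 2 differences are transitions and 3 are transversions, so P = 2/35 ≈ 0.057143 and Q = 3/35 ≈ 0.085714.
Under the Kimura two-parameter model, d = −½ ln(1 − 2P − Q) − ¼ ln(1 − 2Q).
1 − 2P − Q = 0.8, giving −½ ln(0.8) = 0.111572.
1 − 2Q = 0.828572, giving −¼ ln(0.828572) = 0.047013.
d = 0.111572 + 0.047013 = 0.158585.

0.159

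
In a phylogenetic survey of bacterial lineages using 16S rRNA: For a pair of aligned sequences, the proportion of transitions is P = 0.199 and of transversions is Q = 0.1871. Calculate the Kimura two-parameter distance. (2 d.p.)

Under the Kimura two-parameter model, d = −½ ln(1 − 2P − Q) − ¼ ln(1 − 2Q).
1 − 2P − Q = 0.4149, giving −½ ln(0.4149) = 0.439859.
1 − 2Q = 0.6258, giving −¼ ln(0.6258) = 0.117181.
d = 0.439859 + 0.117181 = 0.557040.

0.56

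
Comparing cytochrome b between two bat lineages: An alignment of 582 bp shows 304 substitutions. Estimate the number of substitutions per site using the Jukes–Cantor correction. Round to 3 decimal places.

0.894

p = 304/582 ≈ 0.522337.
d = −(3/4) ln(1 − 4p/3) = −0.75 ln(1 − 0.696449) = −0.75 ln(0.303551)
  = −0.75 × (-1.192206) = 0.894155 substitutions/site.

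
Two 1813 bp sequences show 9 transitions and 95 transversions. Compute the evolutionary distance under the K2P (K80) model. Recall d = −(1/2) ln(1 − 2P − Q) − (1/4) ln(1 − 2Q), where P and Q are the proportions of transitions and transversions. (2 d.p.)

P = 9/1813 ≈ 0.004964 and Q = 95/1813 ≈ 0.052399.
Under the Kimura two-parameter model, d = −½ ln(1 − 2P − Q) − ¼ ln(1 − 2Q).
1 − 2P − Q = 0.937673, giving −½ ln(0.937673) = 0.032177.
1 − 2Q = 0.895202, giving −¼ ln(0.895202) = 0.027676.
d = 0.032177 + 0.027676 = 0.059853.

0.06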